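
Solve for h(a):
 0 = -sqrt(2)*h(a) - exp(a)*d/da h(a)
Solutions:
 h(a) = C1*exp(sqrt(2)*exp(-a))


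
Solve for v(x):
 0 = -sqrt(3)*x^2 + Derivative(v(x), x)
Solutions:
 v(x) = C1 + sqrt(3)*x^3/3


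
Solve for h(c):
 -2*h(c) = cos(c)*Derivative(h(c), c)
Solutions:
 h(c) = C1*(sin(c) - 1)/(sin(c) + 1)


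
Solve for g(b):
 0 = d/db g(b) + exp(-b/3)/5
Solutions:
 g(b) = C1 + 3*exp(-b/3)/5


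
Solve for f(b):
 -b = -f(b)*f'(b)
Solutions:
 f(b) = -sqrt(C1 + b^2)
 f(b) = sqrt(C1 + b^2)


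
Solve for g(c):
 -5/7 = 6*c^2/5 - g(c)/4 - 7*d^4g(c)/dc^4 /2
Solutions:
 g(c) = 24*c^2/5 + (C1*sin(2^(1/4)*7^(3/4)*c/14) + C2*cos(2^(1/4)*7^(3/4)*c/14))*exp(-2^(1/4)*7^(3/4)*c/14) + (C3*sin(2^(1/4)*7^(3/4)*c/14) + C4*cos(2^(1/4)*7^(3/4)*c/14))*exp(2^(1/4)*7^(3/4)*c/14) + 20/7


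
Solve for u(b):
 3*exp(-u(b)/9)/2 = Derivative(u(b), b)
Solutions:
 u(b) = 9*log(C1 + b/6)


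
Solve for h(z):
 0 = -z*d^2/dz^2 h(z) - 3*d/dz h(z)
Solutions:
 h(z) = C1 + C2/z^2


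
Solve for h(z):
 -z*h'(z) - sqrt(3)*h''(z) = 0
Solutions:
 h(z) = C1 + C2*erf(sqrt(2)*3^(3/4)*z/6)


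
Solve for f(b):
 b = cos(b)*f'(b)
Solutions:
 f(b) = C1 + Integral(b/cos(b), b)


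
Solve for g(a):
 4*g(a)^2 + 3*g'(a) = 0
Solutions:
 g(a) = 3/(C1 + 4*a)


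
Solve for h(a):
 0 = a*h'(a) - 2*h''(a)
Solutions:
 h(a) = C1 + C2*erfi(a/2)


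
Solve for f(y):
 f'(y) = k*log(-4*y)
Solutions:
 f(y) = C1 + k*y*log(-y) + k*y*(-1 + 2*log(2))


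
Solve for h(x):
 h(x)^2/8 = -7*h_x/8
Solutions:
 h(x) = 7/(C1 + x)


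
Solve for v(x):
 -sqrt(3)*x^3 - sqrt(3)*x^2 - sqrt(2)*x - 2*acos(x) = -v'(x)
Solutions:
 v(x) = C1 + sqrt(3)*x^4/4 + sqrt(3)*x^3/3 + sqrt(2)*x^2/2 + 2*x*acos(x) - 2*sqrt(1 - x^2)


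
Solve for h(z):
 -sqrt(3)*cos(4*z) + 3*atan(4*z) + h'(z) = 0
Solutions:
 h(z) = C1 - 3*z*atan(4*z) + 3*log(16*z^2 + 1)/8 + sqrt(3)*sin(4*z)/4


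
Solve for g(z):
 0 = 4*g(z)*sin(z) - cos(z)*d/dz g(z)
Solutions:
 g(z) = C1/cos(z)^4


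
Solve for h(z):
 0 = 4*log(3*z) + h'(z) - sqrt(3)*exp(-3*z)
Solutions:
 h(z) = C1 - 4*z*log(z) + 4*z*(1 - log(3)) - sqrt(3)*exp(-3*z)/3


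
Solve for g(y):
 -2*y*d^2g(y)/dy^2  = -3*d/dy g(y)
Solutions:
 g(y) = C1 + C2*y^(5/2)


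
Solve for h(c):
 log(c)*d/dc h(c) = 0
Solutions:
 h(c) = C1


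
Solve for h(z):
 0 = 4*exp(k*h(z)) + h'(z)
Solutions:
 h(z) = Piecewise((log(1/(C1*k + 4*k*z))/k, Ne(k, 0)), (nan, True))
 h(z) = Piecewise((C1 - 4*z, Eq(k, 0)), (nan, True))


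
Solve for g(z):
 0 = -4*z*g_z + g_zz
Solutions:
 g(z) = C1 + C2*erfi(sqrt(2)*z)


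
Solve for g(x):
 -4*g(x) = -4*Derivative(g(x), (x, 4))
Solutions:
 g(x) = C1*exp(-x) + C2*exp(x) + C3*sin(x) + C4*cos(x)


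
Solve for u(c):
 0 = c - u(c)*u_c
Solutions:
 u(c) = -sqrt(C1 + c^2)
 u(c) = sqrt(C1 + c^2)


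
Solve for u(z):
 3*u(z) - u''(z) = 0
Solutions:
 u(z) = C1*exp(-sqrt(3)*z) + C2*exp(sqrt(3)*z)


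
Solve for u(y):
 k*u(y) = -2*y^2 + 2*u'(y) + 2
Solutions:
 u(y) = C1*exp(k*y/2) - 2*y^2/k + 2/k - 8*y/k^2 - 16/k^3


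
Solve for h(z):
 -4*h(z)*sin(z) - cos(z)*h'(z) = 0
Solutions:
 h(z) = C1*cos(z)^4


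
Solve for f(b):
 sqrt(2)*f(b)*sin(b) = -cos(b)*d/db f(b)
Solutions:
 f(b) = C1*cos(b)^(sqrt(2))


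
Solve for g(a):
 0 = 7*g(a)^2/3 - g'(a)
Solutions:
 g(a) = -3/(C1 + 7*a)


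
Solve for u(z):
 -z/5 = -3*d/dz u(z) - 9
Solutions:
 u(z) = C1 + z^2/30 - 3*z


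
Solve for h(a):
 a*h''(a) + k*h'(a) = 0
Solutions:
 h(a) = C1 + a^(1 - re(k))*(C2*sin(log(a)*Abs(im(k))) + C3*cos(log(a)*im(k)))


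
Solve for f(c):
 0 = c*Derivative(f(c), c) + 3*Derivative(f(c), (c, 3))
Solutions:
 f(c) = C1 + Integral(C2*airyai(-3^(2/3)*c/3) + C3*airybi(-3^(2/3)*c/3), c)


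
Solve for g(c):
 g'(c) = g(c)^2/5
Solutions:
 g(c) = -5/(C1 + c)


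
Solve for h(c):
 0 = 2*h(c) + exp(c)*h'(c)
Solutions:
 h(c) = C1*exp(2*exp(-c))


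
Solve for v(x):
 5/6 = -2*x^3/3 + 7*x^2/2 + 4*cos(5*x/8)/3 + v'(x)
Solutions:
 v(x) = C1 + x^4/6 - 7*x^3/6 + 5*x/6 - 32*sin(5*x/8)/15


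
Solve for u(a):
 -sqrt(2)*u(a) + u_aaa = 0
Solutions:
 u(a) = C3*exp(2^(1/6)*a) + (C1*sin(2^(1/6)*sqrt(3)*a/2) + C2*cos(2^(1/6)*sqrt(3)*a/2))*exp(-2^(1/6)*a/2)


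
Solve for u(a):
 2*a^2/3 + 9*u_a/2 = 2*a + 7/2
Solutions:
 u(a) = C1 - 4*a^3/81 + 2*a^2/9 + 7*a/9


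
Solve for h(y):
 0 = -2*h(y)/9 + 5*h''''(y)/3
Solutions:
 h(y) = C1*exp(-15^(3/4)*2^(1/4)*y/15) + C2*exp(15^(3/4)*2^(1/4)*y/15) + C3*sin(15^(3/4)*2^(1/4)*y/15) + C4*cos(15^(3/4)*2^(1/4)*y/15)


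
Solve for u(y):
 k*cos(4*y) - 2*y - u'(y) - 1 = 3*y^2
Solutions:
 u(y) = C1 + k*sin(4*y)/4 - y^3 - y^2 - y


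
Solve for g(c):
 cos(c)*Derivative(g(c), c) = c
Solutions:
 g(c) = C1 + Integral(c/cos(c), c)


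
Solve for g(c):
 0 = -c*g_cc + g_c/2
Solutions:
 g(c) = C1 + C2*c^(3/2)


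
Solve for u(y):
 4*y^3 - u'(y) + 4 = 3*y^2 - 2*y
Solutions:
 u(y) = C1 + y^4 - y^3 + y^2 + 4*y


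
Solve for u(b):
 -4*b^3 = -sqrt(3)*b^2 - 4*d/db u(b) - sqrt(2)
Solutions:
 u(b) = C1 + b^4/4 - sqrt(3)*b^3/12 - sqrt(2)*b/4


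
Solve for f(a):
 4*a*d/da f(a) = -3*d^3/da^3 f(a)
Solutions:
 f(a) = C1 + Integral(C2*airyai(-6^(2/3)*a/3) + C3*airybi(-6^(2/3)*a/3), a)


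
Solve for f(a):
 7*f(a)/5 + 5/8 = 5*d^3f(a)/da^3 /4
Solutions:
 f(a) = C3*exp(140^(1/3)*a/5) + (C1*sin(140^(1/3)*sqrt(3)*a/10) + C2*cos(140^(1/3)*sqrt(3)*a/10))*exp(-140^(1/3)*a/10) - 25/56


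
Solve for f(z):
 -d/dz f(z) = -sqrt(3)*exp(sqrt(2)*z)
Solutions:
 f(z) = C1 + sqrt(6)*exp(sqrt(2)*z)/2


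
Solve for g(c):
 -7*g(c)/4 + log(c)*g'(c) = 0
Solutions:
 g(c) = C1*exp(7*li(c)/4)


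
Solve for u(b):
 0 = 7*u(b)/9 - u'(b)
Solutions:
 u(b) = C1*exp(7*b/9)


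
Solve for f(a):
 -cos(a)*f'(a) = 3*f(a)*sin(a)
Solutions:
 f(a) = C1*cos(a)^3


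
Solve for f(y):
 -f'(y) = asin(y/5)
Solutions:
 f(y) = C1 - y*asin(y/5) - sqrt(25 - y^2)


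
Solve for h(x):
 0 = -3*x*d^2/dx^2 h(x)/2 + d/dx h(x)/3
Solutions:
 h(x) = C1 + C2*x^(11/9)


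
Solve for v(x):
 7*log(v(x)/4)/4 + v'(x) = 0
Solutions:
 -4*Integral(1/(-log(_y) + 2*log(2)), (_y, v(x)))/7 = C1 - x


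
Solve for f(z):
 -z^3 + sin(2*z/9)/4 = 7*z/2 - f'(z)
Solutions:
 f(z) = C1 + z^4/4 + 7*z^2/4 + 9*cos(2*z/9)/8


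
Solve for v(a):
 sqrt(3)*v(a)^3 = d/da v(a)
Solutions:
 v(a) = -sqrt(2)*sqrt(-1/(C1 + sqrt(3)*a))/2
 v(a) = sqrt(2)*sqrt(-1/(C1 + sqrt(3)*a))/2


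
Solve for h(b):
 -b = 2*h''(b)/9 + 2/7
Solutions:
 h(b) = C1 + C2*b - 3*b^3/4 - 9*b^2/14


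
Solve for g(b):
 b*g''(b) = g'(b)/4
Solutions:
 g(b) = C1 + C2*b^(5/4)


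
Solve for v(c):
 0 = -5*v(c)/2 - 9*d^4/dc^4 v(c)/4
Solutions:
 v(c) = (C1*sin(2^(3/4)*sqrt(3)*5^(1/4)*c/6) + C2*cos(2^(3/4)*sqrt(3)*5^(1/4)*c/6))*exp(-2^(3/4)*sqrt(3)*5^(1/4)*c/6) + (C3*sin(2^(3/4)*sqrt(3)*5^(1/4)*c/6) + C4*cos(2^(3/4)*sqrt(3)*5^(1/4)*c/6))*exp(2^(3/4)*sqrt(3)*5^(1/4)*c/6)


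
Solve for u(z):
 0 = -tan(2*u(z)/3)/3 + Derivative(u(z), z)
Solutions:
 u(z) = -3*asin(C1*exp(2*z/9))/2 + 3*pi/2
 u(z) = 3*asin(C1*exp(2*z/9))/2


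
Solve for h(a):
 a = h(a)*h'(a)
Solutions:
 h(a) = -sqrt(C1 + a^2)
 h(a) = sqrt(C1 + a^2)


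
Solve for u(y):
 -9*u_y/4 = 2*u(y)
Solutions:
 u(y) = C1*exp(-8*y/9)


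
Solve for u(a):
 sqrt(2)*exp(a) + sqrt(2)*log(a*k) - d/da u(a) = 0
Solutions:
 u(a) = C1 + sqrt(2)*a*log(a*k) - sqrt(2)*a + sqrt(2)*exp(a)


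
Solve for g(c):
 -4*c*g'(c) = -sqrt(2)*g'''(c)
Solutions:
 g(c) = C1 + Integral(C2*airyai(sqrt(2)*c) + C3*airybi(sqrt(2)*c), c)


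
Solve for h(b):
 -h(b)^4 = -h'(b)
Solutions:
 h(b) = (-1/(C1 + 3*b))^(1/3)
 h(b) = (-1/(C1 + b))^(1/3)*(-3^(2/3) - 3*3^(1/6)*I)/6
 h(b) = (-1/(C1 + b))^(1/3)*(-3^(2/3) + 3*3^(1/6)*I)/6


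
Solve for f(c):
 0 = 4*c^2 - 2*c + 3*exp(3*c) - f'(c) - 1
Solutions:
 f(c) = C1 + 4*c^3/3 - c^2 - c + exp(3*c)


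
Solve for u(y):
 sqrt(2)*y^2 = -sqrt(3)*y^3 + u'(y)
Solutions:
 u(y) = C1 + sqrt(3)*y^4/4 + sqrt(2)*y^3/3


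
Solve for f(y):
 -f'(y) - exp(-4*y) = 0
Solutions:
 f(y) = C1 + exp(-4*y)/4


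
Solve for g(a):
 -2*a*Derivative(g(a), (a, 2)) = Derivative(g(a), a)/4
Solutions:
 g(a) = C1 + C2*a^(7/8)


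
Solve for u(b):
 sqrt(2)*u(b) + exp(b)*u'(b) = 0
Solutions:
 u(b) = C1*exp(sqrt(2)*exp(-b))


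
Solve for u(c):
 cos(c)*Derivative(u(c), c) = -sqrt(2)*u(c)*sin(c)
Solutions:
 u(c) = C1*cos(c)^(sqrt(2))


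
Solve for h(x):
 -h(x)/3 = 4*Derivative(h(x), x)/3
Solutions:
 h(x) = C1*exp(-x/4)


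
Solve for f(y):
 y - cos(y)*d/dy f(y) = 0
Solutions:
 f(y) = C1 + Integral(y/cos(y), y)


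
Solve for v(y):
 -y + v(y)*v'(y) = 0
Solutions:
 v(y) = -sqrt(C1 + y^2)
 v(y) = sqrt(C1 + y^2)


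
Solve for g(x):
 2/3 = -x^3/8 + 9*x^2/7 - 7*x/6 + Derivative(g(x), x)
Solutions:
 g(x) = C1 + x^4/32 - 3*x^3/7 + 7*x^2/12 + 2*x/3


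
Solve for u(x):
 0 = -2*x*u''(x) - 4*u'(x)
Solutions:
 u(x) = C1 + C2/x


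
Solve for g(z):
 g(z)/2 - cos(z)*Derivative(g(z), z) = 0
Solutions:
 g(z) = C1*(sin(z) + 1)^(1/4)/(sin(z) - 1)^(1/4)


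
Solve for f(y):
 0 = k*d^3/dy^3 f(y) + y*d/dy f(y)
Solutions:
 f(y) = C1 + Integral(C2*airyai(y*(-1/k)^(1/3)) + C3*airybi(y*(-1/k)^(1/3)), y)


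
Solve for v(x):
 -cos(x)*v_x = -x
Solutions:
 v(x) = C1 + Integral(x/cos(x), x)


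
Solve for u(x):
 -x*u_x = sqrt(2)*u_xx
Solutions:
 u(x) = C1 + C2*erf(2^(1/4)*x/2)


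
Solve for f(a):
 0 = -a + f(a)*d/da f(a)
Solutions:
 f(a) = -sqrt(C1 + a^2)
 f(a) = sqrt(C1 + a^2)


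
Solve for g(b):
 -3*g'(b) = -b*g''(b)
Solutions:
 g(b) = C1 + C2*b^4


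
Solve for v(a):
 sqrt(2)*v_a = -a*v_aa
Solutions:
 v(a) = C1 + C2*a^(1 - sqrt(2))


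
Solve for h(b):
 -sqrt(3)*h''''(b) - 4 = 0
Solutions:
 h(b) = C1 + C2*b + C3*b^2 + C4*b^3 - sqrt(3)*b^4/18


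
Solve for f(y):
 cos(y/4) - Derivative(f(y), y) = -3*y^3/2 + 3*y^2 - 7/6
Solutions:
 f(y) = C1 + 3*y^4/8 - y^3 + 7*y/6 + 4*sin(y/4)


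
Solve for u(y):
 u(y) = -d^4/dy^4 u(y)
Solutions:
 u(y) = (C1*sin(sqrt(2)*y/2) + C2*cos(sqrt(2)*y/2))*exp(-sqrt(2)*y/2) + (C3*sin(sqrt(2)*y/2) + C4*cos(sqrt(2)*y/2))*exp(sqrt(2)*y/2)


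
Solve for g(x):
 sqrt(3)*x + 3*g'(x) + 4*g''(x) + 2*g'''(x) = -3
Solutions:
 g(x) = C1 - sqrt(3)*x^2/6 - x + 4*sqrt(3)*x/9 + (C2*sin(sqrt(2)*x/2) + C3*cos(sqrt(2)*x/2))*exp(-x)


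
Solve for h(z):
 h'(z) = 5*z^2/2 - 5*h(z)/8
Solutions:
 h(z) = C1*exp(-5*z/8) + 4*z^2 - 64*z/5 + 512/25


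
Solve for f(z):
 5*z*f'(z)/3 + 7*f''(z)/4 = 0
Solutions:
 f(z) = C1 + C2*erf(sqrt(210)*z/21)


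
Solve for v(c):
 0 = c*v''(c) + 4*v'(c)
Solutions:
 v(c) = C1 + C2/c^3


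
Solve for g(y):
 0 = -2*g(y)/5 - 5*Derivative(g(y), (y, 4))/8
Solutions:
 g(y) = (C1*sin(sqrt(10)*y/5) + C2*cos(sqrt(10)*y/5))*exp(-sqrt(10)*y/5) + (C3*sin(sqrt(10)*y/5) + C4*cos(sqrt(10)*y/5))*exp(sqrt(10)*y/5)


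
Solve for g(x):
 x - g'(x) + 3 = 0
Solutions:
 g(x) = C1 + x^2/2 + 3*x


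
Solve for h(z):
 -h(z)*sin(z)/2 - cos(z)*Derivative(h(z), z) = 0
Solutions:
 h(z) = C1*sqrt(cos(z))


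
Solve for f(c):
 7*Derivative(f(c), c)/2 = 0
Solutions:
 f(c) = C1


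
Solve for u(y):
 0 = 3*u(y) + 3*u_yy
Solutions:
 u(y) = C1*sin(y) + C2*cos(y)


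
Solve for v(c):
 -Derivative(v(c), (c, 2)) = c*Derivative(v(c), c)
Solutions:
 v(c) = C1 + C2*erf(sqrt(2)*c/2)


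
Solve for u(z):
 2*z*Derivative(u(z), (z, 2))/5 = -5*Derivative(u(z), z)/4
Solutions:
 u(z) = C1 + C2/z^(17/8)


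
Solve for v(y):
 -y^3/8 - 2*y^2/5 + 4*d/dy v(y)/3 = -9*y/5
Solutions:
 v(y) = C1 + 3*y^4/128 + y^3/10 - 27*y^2/40


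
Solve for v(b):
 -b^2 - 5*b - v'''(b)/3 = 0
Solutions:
 v(b) = C1 + C2*b + C3*b^2 - b^5/20 - 5*b^4/8


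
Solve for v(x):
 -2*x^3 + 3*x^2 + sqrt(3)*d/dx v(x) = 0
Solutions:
 v(x) = C1 + sqrt(3)*x^4/6 - sqrt(3)*x^3/3


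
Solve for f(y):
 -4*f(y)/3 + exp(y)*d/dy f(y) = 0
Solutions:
 f(y) = C1*exp(-4*exp(-y)/3)


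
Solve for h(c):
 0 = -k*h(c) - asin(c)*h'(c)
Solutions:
 h(c) = C1*exp(-k*Integral(1/asin(c), c))


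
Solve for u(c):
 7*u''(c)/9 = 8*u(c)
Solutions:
 u(c) = C1*exp(-6*sqrt(14)*c/7) + C2*exp(6*sqrt(14)*c/7)


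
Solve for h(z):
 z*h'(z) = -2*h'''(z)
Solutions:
 h(z) = C1 + Integral(C2*airyai(-2^(2/3)*z/2) + C3*airybi(-2^(2/3)*z/2), z)


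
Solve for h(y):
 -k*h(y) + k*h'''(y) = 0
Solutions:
 h(y) = C3*exp(y) + (C1*sin(sqrt(3)*y/2) + C2*cos(sqrt(3)*y/2))*exp(-y/2)


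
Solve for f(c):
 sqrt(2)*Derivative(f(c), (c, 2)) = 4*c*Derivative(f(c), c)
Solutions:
 f(c) = C1 + C2*erfi(2^(1/4)*c)


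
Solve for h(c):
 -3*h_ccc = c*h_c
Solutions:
 h(c) = C1 + Integral(C2*airyai(-3^(2/3)*c/3) + C3*airybi(-3^(2/3)*c/3), c)


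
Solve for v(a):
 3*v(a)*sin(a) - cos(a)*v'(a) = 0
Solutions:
 v(a) = C1/cos(a)^3


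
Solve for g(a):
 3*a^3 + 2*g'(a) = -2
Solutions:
 g(a) = C1 - 3*a^4/8 - a


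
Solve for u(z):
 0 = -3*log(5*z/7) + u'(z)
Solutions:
 u(z) = C1 + 3*z*log(z) - 3*z + z*log(125/343)


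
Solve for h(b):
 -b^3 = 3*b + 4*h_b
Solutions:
 h(b) = C1 - b^4/16 - 3*b^2/8


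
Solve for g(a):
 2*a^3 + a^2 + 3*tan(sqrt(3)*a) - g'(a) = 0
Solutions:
 g(a) = C1 + a^4/2 + a^3/3 - sqrt(3)*log(cos(sqrt(3)*a))


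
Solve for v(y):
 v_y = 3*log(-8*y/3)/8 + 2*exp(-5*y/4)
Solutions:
 v(y) = C1 + 3*y*log(-y)/8 + 3*y*(-log(3) - 1 + 3*log(2))/8 - 8*exp(-5*y/4)/5


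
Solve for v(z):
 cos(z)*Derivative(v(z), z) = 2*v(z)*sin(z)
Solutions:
 v(z) = C1/cos(z)^2


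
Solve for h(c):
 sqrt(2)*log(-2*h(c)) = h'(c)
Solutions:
 -sqrt(2)*Integral(1/(log(-_y) + log(2)), (_y, h(c)))/2 = C1 - c


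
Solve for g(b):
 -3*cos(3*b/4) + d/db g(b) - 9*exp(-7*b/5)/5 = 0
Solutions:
 g(b) = C1 + 4*sin(3*b/4) - 9*exp(-7*b/5)/7


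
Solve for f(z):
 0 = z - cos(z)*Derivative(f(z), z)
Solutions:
 f(z) = C1 + Integral(z/cos(z), z)


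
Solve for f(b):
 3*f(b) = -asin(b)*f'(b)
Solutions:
 f(b) = C1*exp(-3*Integral(1/asin(b), b))


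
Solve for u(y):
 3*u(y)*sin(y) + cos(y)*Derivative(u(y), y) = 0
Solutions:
 u(y) = C1*cos(y)^3


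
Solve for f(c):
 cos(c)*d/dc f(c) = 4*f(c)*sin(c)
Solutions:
 f(c) = C1/cos(c)^4


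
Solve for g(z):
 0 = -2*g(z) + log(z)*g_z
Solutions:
 g(z) = C1*exp(2*li(z))


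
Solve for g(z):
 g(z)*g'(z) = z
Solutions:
 g(z) = -sqrt(C1 + z^2)
 g(z) = sqrt(C1 + z^2)


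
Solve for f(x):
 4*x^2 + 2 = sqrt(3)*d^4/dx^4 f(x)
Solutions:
 f(x) = C1 + C2*x + C3*x^2 + C4*x^3 + sqrt(3)*x^6/270 + sqrt(3)*x^4/36


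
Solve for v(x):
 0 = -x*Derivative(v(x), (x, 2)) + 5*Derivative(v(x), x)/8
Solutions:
 v(x) = C1 + C2*x^(13/8)


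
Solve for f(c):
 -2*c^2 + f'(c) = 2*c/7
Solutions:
 f(c) = C1 + 2*c^3/3 + c^2/7


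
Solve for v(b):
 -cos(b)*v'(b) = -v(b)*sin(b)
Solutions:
 v(b) = C1/cos(b)


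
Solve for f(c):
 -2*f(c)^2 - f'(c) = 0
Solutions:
 f(c) = 1/(C1 + 2*c)


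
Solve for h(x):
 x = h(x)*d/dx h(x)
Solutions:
 h(x) = -sqrt(C1 + x^2)
 h(x) = sqrt(C1 + x^2)


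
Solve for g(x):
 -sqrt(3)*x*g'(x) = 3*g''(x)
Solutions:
 g(x) = C1 + C2*erf(sqrt(2)*3^(3/4)*x/6)


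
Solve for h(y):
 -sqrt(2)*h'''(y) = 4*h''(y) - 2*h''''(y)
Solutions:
 h(y) = C1 + C2*y + C3*exp(y*(sqrt(2) + sqrt(34))/4) + C4*exp(y*(-sqrt(34) + sqrt(2))/4)


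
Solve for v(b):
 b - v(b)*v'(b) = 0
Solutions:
 v(b) = -sqrt(C1 + b^2)
 v(b) = sqrt(C1 + b^2)


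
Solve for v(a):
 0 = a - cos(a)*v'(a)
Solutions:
 v(a) = C1 + Integral(a/cos(a), a)


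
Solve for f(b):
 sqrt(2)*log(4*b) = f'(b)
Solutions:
 f(b) = C1 + sqrt(2)*b*log(b) - sqrt(2)*b + 2*sqrt(2)*b*log(2)


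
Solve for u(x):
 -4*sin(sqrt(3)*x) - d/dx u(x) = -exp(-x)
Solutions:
 u(x) = C1 + 4*sqrt(3)*cos(sqrt(3)*x)/3 - exp(-x)


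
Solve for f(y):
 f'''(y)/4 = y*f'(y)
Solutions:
 f(y) = C1 + Integral(C2*airyai(2^(2/3)*y) + C3*airybi(2^(2/3)*y), y)


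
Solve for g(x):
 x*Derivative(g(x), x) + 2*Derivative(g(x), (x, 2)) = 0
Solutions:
 g(x) = C1 + C2*erf(x/2)


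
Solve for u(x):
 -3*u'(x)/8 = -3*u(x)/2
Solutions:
 u(x) = C1*exp(4*x)


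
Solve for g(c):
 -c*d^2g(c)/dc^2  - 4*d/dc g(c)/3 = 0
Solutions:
 g(c) = C1 + C2/c^(1/3)


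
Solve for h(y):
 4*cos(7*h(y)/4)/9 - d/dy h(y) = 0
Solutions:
 -4*y/9 - 2*log(sin(7*h(y)/4) - 1)/7 + 2*log(sin(7*h(y)/4) + 1)/7 = C1


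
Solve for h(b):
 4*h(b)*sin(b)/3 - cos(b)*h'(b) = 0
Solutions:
 h(b) = C1/cos(b)^(4/3)


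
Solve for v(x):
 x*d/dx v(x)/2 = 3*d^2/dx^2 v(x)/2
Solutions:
 v(x) = C1 + C2*erfi(sqrt(6)*x/6)


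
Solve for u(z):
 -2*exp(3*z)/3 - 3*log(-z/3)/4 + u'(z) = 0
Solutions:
 u(z) = C1 + 3*z*log(-z)/4 + 3*z*(-log(3) - 1)/4 + 2*exp(3*z)/9


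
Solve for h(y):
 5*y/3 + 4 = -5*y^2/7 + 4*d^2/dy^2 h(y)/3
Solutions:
 h(y) = C1 + C2*y + 5*y^4/112 + 5*y^3/24 + 3*y^2/2


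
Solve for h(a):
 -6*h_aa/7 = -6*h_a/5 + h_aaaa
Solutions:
 h(a) = C1 + C2*exp(-a*(-10*245^(1/3)/(147 + sqrt(23009))^(1/3) + 175^(1/3)*(147 + sqrt(23009))^(1/3))/70)*sin(sqrt(3)*a*(10*245^(1/3)/(147 + sqrt(23009))^(1/3) + 175^(1/3)*(147 + sqrt(23009))^(1/3))/70) + C3*exp(-a*(-10*245^(1/3)/(147 + sqrt(23009))^(1/3) + 175^(1/3)*(147 + sqrt(23009))^(1/3))/70)*cos(sqrt(3)*a*(10*245^(1/3)/(147 + sqrt(23009))^(1/3) + 175^(1/3)*(147 + sqrt(23009))^(1/3))/70) + C4*exp(a*(-10*245^(1/3)/(147 + sqrt(23009))^(1/3) + 175^(1/3)*(147 + sqrt(23009))^(1/3))/35)


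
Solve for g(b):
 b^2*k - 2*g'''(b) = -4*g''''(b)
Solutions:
 g(b) = C1 + C2*b + C3*b^2 + C4*exp(b/2) + b^5*k/120 + b^4*k/12 + 2*b^3*k/3


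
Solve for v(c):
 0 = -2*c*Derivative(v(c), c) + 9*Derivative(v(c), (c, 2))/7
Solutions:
 v(c) = C1 + C2*erfi(sqrt(7)*c/3)


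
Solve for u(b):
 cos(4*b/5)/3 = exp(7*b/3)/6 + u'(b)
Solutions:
 u(b) = C1 - exp(7*b/3)/14 + 5*sin(4*b/5)/12


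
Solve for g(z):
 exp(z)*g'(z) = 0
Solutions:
 g(z) = C1


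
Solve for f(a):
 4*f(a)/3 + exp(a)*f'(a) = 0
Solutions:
 f(a) = C1*exp(4*exp(-a)/3)


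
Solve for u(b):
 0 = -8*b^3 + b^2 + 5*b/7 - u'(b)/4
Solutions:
 u(b) = C1 - 8*b^4 + 4*b^3/3 + 10*b^2/7


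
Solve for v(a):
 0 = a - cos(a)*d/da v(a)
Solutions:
 v(a) = C1 + Integral(a/cos(a), a)


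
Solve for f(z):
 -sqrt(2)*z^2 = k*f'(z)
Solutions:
 f(z) = C1 - sqrt(2)*z^3/(3*k)


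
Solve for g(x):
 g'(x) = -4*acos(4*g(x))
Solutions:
 Integral(1/acos(4*_y), (_y, g(x))) = C1 - 4*x


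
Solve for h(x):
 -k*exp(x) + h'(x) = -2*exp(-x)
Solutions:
 h(x) = C1 + k*exp(x) + 2*exp(-x)


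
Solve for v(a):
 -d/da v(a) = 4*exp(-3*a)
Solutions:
 v(a) = C1 + 4*exp(-3*a)/3


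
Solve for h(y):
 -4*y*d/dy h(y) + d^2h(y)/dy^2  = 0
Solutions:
 h(y) = C1 + C2*erfi(sqrt(2)*y)


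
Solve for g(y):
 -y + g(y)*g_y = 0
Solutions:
 g(y) = -sqrt(C1 + y^2)
 g(y) = sqrt(C1 + y^2)


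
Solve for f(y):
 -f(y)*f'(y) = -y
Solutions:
 f(y) = -sqrt(C1 + y^2)
 f(y) = sqrt(C1 + y^2)


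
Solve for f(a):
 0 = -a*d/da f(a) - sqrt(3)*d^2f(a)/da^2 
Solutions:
 f(a) = C1 + C2*erf(sqrt(2)*3^(3/4)*a/6)


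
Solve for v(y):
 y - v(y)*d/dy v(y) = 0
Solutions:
 v(y) = -sqrt(C1 + y^2)
 v(y) = sqrt(C1 + y^2)


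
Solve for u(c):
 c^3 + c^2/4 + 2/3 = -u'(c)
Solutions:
 u(c) = C1 - c^4/4 - c^3/12 - 2*c/3


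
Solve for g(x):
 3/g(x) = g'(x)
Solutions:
 g(x) = -sqrt(C1 + 6*x)
 g(x) = sqrt(C1 + 6*x)


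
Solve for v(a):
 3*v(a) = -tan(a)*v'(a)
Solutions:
 v(a) = C1/sin(a)^3


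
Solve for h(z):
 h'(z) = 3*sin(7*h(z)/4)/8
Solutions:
 -3*z/8 + 2*log(cos(7*h(z)/4) - 1)/7 - 2*log(cos(7*h(z)/4) + 1)/7 = C1


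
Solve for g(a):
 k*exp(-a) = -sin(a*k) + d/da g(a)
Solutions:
 g(a) = C1 - k*exp(-a) - cos(a*k)/k


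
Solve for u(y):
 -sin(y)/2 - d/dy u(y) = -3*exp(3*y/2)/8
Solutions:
 u(y) = C1 + exp(3*y/2)/4 + cos(y)/2


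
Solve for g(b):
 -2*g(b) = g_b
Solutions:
 g(b) = C1*exp(-2*b)


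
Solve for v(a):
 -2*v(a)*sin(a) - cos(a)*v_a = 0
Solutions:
 v(a) = C1*cos(a)^2


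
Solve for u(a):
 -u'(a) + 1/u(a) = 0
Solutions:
 u(a) = -sqrt(C1 + 2*a)
 u(a) = sqrt(C1 + 2*a)


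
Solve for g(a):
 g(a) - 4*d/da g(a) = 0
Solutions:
 g(a) = C1*exp(a/4)


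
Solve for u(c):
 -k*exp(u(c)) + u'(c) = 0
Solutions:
 u(c) = log(-1/(C1 + c*k))


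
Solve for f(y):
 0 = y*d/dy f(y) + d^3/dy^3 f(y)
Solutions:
 f(y) = C1 + Integral(C2*airyai(-y) + C3*airybi(-y), y)


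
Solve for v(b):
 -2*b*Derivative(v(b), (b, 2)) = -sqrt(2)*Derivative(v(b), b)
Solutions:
 v(b) = C1 + C2*b^(sqrt(2)/2 + 1)


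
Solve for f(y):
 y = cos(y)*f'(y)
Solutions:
 f(y) = C1 + Integral(y/cos(y), y)


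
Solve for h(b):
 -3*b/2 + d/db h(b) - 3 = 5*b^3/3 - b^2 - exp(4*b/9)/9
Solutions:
 h(b) = C1 + 5*b^4/12 - b^3/3 + 3*b^2/4 + 3*b - exp(4*b/9)/4


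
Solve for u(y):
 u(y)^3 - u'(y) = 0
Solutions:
 u(y) = -sqrt(2)*sqrt(-1/(C1 + y))/2
 u(y) = sqrt(2)*sqrt(-1/(C1 + y))/2


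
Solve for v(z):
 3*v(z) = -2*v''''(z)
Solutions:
 v(z) = (C1*sin(6^(1/4)*z/2) + C2*cos(6^(1/4)*z/2))*exp(-6^(1/4)*z/2) + (C3*sin(6^(1/4)*z/2) + C4*cos(6^(1/4)*z/2))*exp(6^(1/4)*z/2)


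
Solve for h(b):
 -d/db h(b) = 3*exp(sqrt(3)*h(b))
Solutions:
 h(b) = sqrt(3)*(2*log(1/(C1 + 3*b)) - log(3))/6


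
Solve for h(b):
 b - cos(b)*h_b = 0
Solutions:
 h(b) = C1 + Integral(b/cos(b), b)


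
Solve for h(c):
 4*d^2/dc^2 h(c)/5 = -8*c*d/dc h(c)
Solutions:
 h(c) = C1 + C2*erf(sqrt(5)*c)


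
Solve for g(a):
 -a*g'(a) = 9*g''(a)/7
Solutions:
 g(a) = C1 + C2*erf(sqrt(14)*a/6)


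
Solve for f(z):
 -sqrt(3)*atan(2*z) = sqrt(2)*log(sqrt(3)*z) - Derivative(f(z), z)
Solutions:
 f(z) = C1 + sqrt(2)*z*(log(z) - 1) + sqrt(2)*z*log(3)/2 + sqrt(3)*(z*atan(2*z) - log(4*z^2 + 1)/4)


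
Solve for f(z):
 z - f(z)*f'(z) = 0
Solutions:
 f(z) = -sqrt(C1 + z^2)
 f(z) = sqrt(C1 + z^2)


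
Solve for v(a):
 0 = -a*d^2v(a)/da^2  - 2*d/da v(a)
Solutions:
 v(a) = C1 + C2/a


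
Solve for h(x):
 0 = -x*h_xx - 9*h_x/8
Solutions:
 h(x) = C1 + C2/x^(1/8)


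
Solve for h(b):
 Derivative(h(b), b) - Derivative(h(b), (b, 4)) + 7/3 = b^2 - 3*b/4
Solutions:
 h(b) = C1 + C4*exp(b) + b^3/3 - 3*b^2/8 - 7*b/3 + (C2*sin(sqrt(3)*b/2) + C3*cos(sqrt(3)*b/2))*exp(-b/2)


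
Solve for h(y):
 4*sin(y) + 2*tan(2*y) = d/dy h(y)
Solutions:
 h(y) = C1 - log(cos(2*y)) - 4*cos(y)


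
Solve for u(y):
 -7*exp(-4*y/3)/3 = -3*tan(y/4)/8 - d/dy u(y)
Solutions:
 u(y) = C1 - 3*log(tan(y/4)^2 + 1)/4 - 7*exp(-4*y/3)/4


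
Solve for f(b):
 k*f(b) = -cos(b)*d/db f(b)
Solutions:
 f(b) = C1*exp(k*(log(sin(b) - 1) - log(sin(b) + 1))/2)


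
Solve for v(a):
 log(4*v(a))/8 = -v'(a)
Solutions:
 8*Integral(1/(log(_y) + 2*log(2)), (_y, v(a))) = C1 - a


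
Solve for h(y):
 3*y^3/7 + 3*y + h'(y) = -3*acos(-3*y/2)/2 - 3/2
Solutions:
 h(y) = C1 - 3*y^4/28 - 3*y^2/2 - 3*y*acos(-3*y/2)/2 - 3*y/2 - sqrt(4 - 9*y^2)/2


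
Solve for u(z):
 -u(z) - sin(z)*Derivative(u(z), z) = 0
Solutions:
 u(z) = C1*sqrt(cos(z) + 1)/sqrt(cos(z) - 1)


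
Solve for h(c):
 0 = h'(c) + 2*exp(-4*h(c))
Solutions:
 h(c) = log(-I*(C1 - 8*c)^(1/4))
 h(c) = log(I*(C1 - 8*c)^(1/4))
 h(c) = log(-(C1 - 8*c)^(1/4))
 h(c) = log(C1 - 8*c)/4


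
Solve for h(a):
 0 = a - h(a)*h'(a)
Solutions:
 h(a) = -sqrt(C1 + a^2)
 h(a) = sqrt(C1 + a^2)


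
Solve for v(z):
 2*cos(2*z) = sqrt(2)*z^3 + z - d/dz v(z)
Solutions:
 v(z) = C1 + sqrt(2)*z^4/4 + z^2/2 - sin(2*z)


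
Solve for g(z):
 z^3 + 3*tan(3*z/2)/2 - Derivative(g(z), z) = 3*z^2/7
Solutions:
 g(z) = C1 + z^4/4 - z^3/7 - log(cos(3*z/2))


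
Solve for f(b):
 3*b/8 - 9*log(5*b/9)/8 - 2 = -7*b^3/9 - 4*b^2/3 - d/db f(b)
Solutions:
 f(b) = C1 - 7*b^4/36 - 4*b^3/9 - 3*b^2/16 + 9*b*log(b)/8 - 9*b*log(3)/4 + 7*b/8 + 9*b*log(5)/8


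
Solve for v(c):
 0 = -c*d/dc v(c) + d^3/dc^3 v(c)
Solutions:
 v(c) = C1 + Integral(C2*airyai(c) + C3*airybi(c), c)


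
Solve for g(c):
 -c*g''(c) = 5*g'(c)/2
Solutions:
 g(c) = C1 + C2/c^(3/2)


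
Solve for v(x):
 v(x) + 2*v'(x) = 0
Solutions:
 v(x) = C1*exp(-x/2)


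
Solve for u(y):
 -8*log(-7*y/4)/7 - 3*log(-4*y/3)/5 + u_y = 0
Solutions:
 u(y) = C1 + 61*y*log(-y)/35 + y*(-61 - 38*log(2) - 21*log(3) + 40*log(7))/35


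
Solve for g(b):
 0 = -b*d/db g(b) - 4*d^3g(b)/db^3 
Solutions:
 g(b) = C1 + Integral(C2*airyai(-2^(1/3)*b/2) + C3*airybi(-2^(1/3)*b/2), b)


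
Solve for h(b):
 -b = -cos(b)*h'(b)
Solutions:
 h(b) = C1 + Integral(b/cos(b), b)


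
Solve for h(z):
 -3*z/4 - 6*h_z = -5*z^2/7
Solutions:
 h(z) = C1 + 5*z^3/126 - z^2/16


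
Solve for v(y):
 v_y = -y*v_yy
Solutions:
 v(y) = C1 + C2*log(y)


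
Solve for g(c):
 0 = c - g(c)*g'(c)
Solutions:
 g(c) = -sqrt(C1 + c^2)
 g(c) = sqrt(C1 + c^2)


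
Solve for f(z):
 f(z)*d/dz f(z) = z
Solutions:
 f(z) = -sqrt(C1 + z^2)
 f(z) = sqrt(C1 + z^2)


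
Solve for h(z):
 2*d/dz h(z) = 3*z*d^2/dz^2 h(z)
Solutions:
 h(z) = C1 + C2*z^(5/3)


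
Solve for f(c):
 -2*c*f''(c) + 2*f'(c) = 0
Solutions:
 f(c) = C1 + C2*c^2


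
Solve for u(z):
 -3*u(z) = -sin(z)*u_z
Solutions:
 u(z) = C1*(cos(z) - 1)^(3/2)/(cos(z) + 1)^(3/2)


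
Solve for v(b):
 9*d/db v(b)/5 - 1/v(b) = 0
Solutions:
 v(b) = -sqrt(C1 + 10*b)/3
 v(b) = sqrt(C1 + 10*b)/3


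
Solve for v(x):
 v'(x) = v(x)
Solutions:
 v(x) = C1*exp(x)


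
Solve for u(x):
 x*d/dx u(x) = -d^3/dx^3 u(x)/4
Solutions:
 u(x) = C1 + Integral(C2*airyai(-2^(2/3)*x) + C3*airybi(-2^(2/3)*x), x)


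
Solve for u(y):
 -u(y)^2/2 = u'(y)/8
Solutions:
 u(y) = 1/(C1 + 4*y)


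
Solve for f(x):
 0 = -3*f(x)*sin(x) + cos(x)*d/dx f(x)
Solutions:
 f(x) = C1/cos(x)^3


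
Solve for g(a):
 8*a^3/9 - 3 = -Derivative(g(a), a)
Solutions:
 g(a) = C1 - 2*a^4/9 + 3*a


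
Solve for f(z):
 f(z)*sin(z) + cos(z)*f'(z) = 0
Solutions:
 f(z) = C1*cos(z)


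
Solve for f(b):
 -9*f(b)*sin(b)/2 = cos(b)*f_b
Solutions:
 f(b) = C1*cos(b)^(9/2)


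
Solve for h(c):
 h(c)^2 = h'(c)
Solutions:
 h(c) = -1/(C1 + c)


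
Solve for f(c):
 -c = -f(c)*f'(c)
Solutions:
 f(c) = -sqrt(C1 + c^2)
 f(c) = sqrt(C1 + c^2)


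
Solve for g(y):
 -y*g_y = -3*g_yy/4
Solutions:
 g(y) = C1 + C2*erfi(sqrt(6)*y/3)


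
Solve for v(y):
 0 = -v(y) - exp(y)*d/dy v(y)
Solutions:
 v(y) = C1*exp(exp(-y))


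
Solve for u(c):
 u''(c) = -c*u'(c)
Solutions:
 u(c) = C1 + C2*erf(sqrt(2)*c/2)


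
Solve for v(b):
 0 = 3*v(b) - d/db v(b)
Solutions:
 v(b) = C1*exp(3*b)


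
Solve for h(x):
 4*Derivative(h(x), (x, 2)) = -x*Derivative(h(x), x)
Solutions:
 h(x) = C1 + C2*erf(sqrt(2)*x/4)


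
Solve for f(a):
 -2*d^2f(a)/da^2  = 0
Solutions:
 f(a) = C1 + C2*a


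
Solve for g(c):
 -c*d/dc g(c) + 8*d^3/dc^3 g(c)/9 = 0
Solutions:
 g(c) = C1 + Integral(C2*airyai(3^(2/3)*c/2) + C3*airybi(3^(2/3)*c/2), c)


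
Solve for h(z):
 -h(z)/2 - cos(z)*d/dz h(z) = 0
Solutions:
 h(z) = C1*(sin(z) - 1)^(1/4)/(sin(z) + 1)^(1/4)


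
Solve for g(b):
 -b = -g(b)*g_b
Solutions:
 g(b) = -sqrt(C1 + b^2)
 g(b) = sqrt(C1 + b^2)


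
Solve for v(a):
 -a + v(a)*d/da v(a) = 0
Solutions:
 v(a) = -sqrt(C1 + a^2)
 v(a) = sqrt(C1 + a^2)


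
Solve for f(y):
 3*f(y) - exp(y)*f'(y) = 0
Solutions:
 f(y) = C1*exp(-3*exp(-y))


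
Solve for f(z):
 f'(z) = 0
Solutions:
 f(z) = C1


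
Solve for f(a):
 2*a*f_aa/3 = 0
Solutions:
 f(a) = C1 + C2*a


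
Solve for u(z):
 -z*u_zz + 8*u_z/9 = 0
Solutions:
 u(z) = C1 + C2*z^(17/9)


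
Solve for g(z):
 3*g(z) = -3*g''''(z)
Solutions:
 g(z) = (C1*sin(sqrt(2)*z/2) + C2*cos(sqrt(2)*z/2))*exp(-sqrt(2)*z/2) + (C3*sin(sqrt(2)*z/2) + C4*cos(sqrt(2)*z/2))*exp(sqrt(2)*z/2)


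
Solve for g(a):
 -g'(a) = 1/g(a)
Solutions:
 g(a) = -sqrt(C1 - 2*a)
 g(a) = sqrt(C1 - 2*a)


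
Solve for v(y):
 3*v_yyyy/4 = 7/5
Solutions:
 v(y) = C1 + C2*y + C3*y^2 + C4*y^3 + 7*y^4/90


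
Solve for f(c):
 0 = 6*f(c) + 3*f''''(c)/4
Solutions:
 f(c) = (C1*sin(2^(1/4)*c) + C2*cos(2^(1/4)*c))*exp(-2^(1/4)*c) + (C3*sin(2^(1/4)*c) + C4*cos(2^(1/4)*c))*exp(2^(1/4)*c)


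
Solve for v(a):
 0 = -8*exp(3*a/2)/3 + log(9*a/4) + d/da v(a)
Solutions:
 v(a) = C1 - a*log(a) + a*(-2*log(3) + 1 + 2*log(2)) + 16*exp(3*a/2)/9


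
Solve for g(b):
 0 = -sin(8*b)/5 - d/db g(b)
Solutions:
 g(b) = C1 + cos(8*b)/40


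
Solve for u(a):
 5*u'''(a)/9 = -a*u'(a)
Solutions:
 u(a) = C1 + Integral(C2*airyai(-15^(2/3)*a/5) + C3*airybi(-15^(2/3)*a/5), a)


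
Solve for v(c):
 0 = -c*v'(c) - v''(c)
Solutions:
 v(c) = C1 + C2*erf(sqrt(2)*c/2)


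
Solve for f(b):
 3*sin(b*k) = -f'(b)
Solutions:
 f(b) = C1 + 3*cos(b*k)/k


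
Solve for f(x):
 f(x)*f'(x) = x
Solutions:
 f(x) = -sqrt(C1 + x^2)
 f(x) = sqrt(C1 + x^2)


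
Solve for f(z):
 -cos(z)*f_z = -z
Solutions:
 f(z) = C1 + Integral(z/cos(z), z)


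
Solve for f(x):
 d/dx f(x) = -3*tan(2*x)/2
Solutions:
 f(x) = C1 + 3*log(cos(2*x))/4


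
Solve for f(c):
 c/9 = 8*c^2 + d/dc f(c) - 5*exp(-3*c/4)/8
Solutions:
 f(c) = C1 - 8*c^3/3 + c^2/18 - 5*exp(-3*c/4)/6


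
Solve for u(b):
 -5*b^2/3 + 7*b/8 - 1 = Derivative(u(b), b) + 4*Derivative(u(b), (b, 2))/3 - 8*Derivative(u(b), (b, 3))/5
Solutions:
 u(b) = C1 + C2*exp(b*(5 - sqrt(115))/12) + C3*exp(b*(5 + sqrt(115))/12) - 5*b^3/9 + 383*b^2/144 - 725*b/54


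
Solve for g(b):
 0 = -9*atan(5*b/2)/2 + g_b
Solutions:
 g(b) = C1 + 9*b*atan(5*b/2)/2 - 9*log(25*b^2 + 4)/10


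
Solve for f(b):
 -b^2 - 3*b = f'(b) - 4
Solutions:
 f(b) = C1 - b^3/3 - 3*b^2/2 + 4*b


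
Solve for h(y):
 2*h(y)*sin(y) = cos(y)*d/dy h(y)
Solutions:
 h(y) = C1/cos(y)^2


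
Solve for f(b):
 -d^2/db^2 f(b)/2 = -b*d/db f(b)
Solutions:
 f(b) = C1 + C2*erfi(b)


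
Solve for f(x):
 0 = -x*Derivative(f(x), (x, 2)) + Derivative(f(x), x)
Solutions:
 f(x) = C1 + C2*x^2


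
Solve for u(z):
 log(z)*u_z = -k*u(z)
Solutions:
 u(z) = C1*exp(-k*li(z))


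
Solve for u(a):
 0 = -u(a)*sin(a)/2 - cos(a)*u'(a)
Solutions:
 u(a) = C1*sqrt(cos(a))


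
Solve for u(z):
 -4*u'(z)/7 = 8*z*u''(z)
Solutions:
 u(z) = C1 + C2*z^(13/14)


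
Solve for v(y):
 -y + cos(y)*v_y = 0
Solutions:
 v(y) = C1 + Integral(y/cos(y), y)


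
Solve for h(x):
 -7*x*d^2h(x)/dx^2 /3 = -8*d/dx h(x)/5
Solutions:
 h(x) = C1 + C2*x^(59/35)


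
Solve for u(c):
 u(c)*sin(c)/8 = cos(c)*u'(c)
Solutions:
 u(c) = C1/cos(c)^(1/8)


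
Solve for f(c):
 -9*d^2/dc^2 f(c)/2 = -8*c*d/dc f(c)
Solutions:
 f(c) = C1 + C2*erfi(2*sqrt(2)*c/3)


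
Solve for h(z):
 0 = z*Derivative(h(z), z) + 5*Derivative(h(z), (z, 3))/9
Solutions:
 h(z) = C1 + Integral(C2*airyai(-15^(2/3)*z/5) + C3*airybi(-15^(2/3)*z/5), z)


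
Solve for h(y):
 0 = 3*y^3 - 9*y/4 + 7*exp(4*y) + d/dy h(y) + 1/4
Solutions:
 h(y) = C1 - 3*y^4/4 + 9*y^2/8 - y/4 - 7*exp(4*y)/4


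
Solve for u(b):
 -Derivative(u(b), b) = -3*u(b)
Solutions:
 u(b) = C1*exp(3*b)


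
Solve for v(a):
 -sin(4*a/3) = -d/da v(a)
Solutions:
 v(a) = C1 - 3*cos(4*a/3)/4


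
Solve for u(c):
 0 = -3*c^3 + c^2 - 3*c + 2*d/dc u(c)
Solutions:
 u(c) = C1 + 3*c^4/8 - c^3/6 + 3*c^2/4


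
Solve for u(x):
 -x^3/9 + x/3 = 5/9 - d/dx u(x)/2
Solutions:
 u(x) = C1 + x^4/18 - x^2/3 + 10*x/9


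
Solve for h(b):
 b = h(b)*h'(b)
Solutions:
 h(b) = -sqrt(C1 + b^2)
 h(b) = sqrt(C1 + b^2)


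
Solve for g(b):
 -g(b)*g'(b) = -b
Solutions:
 g(b) = -sqrt(C1 + b^2)
 g(b) = sqrt(C1 + b^2)


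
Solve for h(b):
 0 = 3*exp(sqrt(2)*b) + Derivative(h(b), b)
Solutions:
 h(b) = C1 - 3*sqrt(2)*exp(sqrt(2)*b)/2


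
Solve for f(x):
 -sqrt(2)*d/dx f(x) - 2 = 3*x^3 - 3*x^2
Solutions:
 f(x) = C1 - 3*sqrt(2)*x^4/8 + sqrt(2)*x^3/2 - sqrt(2)*x


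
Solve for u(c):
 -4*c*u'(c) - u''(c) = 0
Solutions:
 u(c) = C1 + C2*erf(sqrt(2)*c)


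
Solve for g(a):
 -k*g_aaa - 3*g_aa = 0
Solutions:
 g(a) = C1 + C2*a + C3*exp(-3*a/k)


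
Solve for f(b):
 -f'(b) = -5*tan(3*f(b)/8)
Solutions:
 f(b) = -8*asin(C1*exp(15*b/8))/3 + 8*pi/3
 f(b) = 8*asin(C1*exp(15*b/8))/3


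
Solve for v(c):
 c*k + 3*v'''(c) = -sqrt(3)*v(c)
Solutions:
 v(c) = C3*exp(-3^(5/6)*c/3) - sqrt(3)*c*k/3 + (C1*sin(3^(1/3)*c/2) + C2*cos(3^(1/3)*c/2))*exp(3^(5/6)*c/6)


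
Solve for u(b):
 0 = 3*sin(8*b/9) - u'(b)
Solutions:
 u(b) = C1 - 27*cos(8*b/9)/8


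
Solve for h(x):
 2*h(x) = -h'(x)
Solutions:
 h(x) = C1*exp(-2*x)


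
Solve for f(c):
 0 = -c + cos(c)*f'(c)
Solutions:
 f(c) = C1 + Integral(c/cos(c), c)


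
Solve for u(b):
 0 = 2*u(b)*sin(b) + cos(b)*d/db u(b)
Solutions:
 u(b) = C1*cos(b)^2


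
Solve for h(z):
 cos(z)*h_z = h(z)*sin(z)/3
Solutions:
 h(z) = C1/cos(z)^(1/3)


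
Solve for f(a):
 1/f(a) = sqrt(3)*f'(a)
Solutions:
 f(a) = -sqrt(C1 + 6*sqrt(3)*a)/3
 f(a) = sqrt(C1 + 6*sqrt(3)*a)/3


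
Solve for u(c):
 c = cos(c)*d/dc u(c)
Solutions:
 u(c) = C1 + Integral(c/cos(c), c)


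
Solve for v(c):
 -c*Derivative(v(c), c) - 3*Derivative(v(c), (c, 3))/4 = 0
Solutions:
 v(c) = C1 + Integral(C2*airyai(-6^(2/3)*c/3) + C3*airybi(-6^(2/3)*c/3), c)


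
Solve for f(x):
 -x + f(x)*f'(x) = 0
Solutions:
 f(x) = -sqrt(C1 + x^2)
 f(x) = sqrt(C1 + x^2)


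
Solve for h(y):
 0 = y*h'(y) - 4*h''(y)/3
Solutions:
 h(y) = C1 + C2*erfi(sqrt(6)*y/4)


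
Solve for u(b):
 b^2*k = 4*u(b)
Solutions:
 u(b) = b^2*k/4


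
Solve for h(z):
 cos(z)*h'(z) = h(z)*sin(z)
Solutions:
 h(z) = C1/cos(z)


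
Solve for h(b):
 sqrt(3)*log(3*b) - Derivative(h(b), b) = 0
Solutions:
 h(b) = C1 + sqrt(3)*b*log(b) - sqrt(3)*b + sqrt(3)*b*log(3)


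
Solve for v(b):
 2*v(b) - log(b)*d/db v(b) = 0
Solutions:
 v(b) = C1*exp(2*li(b))


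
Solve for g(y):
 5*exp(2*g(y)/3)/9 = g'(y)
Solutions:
 g(y) = 3*log(-sqrt(-1/(C1 + 5*y))) - 3*log(2) + 3*log(6)/2 + 3*log(3)
 g(y) = 3*log(-1/(C1 + 5*y))/2 - 3*log(2) + 3*log(6)/2 + 3*log(3)


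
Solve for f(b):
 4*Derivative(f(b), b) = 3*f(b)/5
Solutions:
 f(b) = C1*exp(3*b/20)


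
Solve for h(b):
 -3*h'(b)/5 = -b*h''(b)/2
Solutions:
 h(b) = C1 + C2*b^(11/5)


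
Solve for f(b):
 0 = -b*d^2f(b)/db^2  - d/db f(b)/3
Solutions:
 f(b) = C1 + C2*b^(2/3)


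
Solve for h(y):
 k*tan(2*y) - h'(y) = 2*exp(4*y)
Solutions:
 h(y) = C1 - k*log(cos(2*y))/2 - exp(4*y)/2


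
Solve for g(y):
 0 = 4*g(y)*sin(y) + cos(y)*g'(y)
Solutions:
 g(y) = C1*cos(y)^4


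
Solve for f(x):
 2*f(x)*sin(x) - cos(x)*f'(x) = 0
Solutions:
 f(x) = C1/cos(x)^2


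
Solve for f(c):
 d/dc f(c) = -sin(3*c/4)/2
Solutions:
 f(c) = C1 + 2*cos(3*c/4)/3


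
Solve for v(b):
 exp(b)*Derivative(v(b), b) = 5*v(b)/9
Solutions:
 v(b) = C1*exp(-5*exp(-b)/9)


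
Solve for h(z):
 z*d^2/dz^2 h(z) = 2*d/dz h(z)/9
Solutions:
 h(z) = C1 + C2*z^(11/9)


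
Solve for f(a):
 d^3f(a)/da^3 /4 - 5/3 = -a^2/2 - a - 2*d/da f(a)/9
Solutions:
 f(a) = C1 + C2*sin(2*sqrt(2)*a/3) + C3*cos(2*sqrt(2)*a/3) - 3*a^3/4 - 9*a^2/4 + 201*a/16


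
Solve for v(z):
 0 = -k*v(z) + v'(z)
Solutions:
 v(z) = C1*exp(k*z)


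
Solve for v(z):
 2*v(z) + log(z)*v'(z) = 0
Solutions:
 v(z) = C1*exp(-2*li(z))


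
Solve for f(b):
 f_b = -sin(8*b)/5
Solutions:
 f(b) = C1 + cos(8*b)/40


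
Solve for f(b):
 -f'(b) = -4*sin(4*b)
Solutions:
 f(b) = C1 - cos(4*b)


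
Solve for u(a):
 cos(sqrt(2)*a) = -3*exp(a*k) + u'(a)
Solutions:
 u(a) = C1 + sqrt(2)*sin(sqrt(2)*a)/2 + 3*exp(a*k)/k


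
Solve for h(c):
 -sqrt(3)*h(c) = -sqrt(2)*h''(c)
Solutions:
 h(c) = C1*exp(-2^(3/4)*3^(1/4)*c/2) + C2*exp(2^(3/4)*3^(1/4)*c/2)


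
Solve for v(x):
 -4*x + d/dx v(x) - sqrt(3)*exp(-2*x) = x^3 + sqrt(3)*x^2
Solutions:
 v(x) = C1 + x^4/4 + sqrt(3)*x^3/3 + 2*x^2 - sqrt(3)*exp(-2*x)/2


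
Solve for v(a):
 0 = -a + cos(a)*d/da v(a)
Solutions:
 v(a) = C1 + Integral(a/cos(a), a)


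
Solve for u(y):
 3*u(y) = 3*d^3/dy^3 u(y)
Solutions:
 u(y) = C3*exp(y) + (C1*sin(sqrt(3)*y/2) + C2*cos(sqrt(3)*y/2))*exp(-y/2)


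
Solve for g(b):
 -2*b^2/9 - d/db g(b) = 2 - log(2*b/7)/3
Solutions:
 g(b) = C1 - 2*b^3/27 + b*log(b)/3 - 7*b/3 - b*log(7)/3 + b*log(2)/3


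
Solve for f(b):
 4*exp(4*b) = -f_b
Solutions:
 f(b) = C1 - exp(4*b)


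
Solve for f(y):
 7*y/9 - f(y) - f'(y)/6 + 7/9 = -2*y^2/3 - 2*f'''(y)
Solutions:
 f(y) = C1*exp(-y*((sqrt(2915) + 54)^(-1/3) + (sqrt(2915) + 54)^(1/3))/12)*sin(sqrt(3)*y*(-(sqrt(2915) + 54)^(1/3) + (sqrt(2915) + 54)^(-1/3))/12) + C2*exp(-y*((sqrt(2915) + 54)^(-1/3) + (sqrt(2915) + 54)^(1/3))/12)*cos(sqrt(3)*y*(-(sqrt(2915) + 54)^(1/3) + (sqrt(2915) + 54)^(-1/3))/12) + C3*exp(y*((sqrt(2915) + 54)^(-1/3) + (sqrt(2915) + 54)^(1/3))/6) + 2*y^2/3 + 5*y/9 + 37/54


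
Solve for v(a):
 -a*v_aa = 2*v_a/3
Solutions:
 v(a) = C1 + C2*a^(1/3)


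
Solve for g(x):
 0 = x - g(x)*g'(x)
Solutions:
 g(x) = -sqrt(C1 + x^2)
 g(x) = sqrt(C1 + x^2)


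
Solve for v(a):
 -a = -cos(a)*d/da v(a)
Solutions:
 v(a) = C1 + Integral(a/cos(a), a)


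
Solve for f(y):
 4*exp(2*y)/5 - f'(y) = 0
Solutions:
 f(y) = C1 + 2*exp(2*y)/5


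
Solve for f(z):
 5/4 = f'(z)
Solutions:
 f(z) = C1 + 5*z/4


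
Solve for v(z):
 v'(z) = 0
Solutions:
 v(z) = C1


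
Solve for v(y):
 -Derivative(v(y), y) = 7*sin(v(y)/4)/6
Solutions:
 7*y/6 + 2*log(cos(v(y)/4) - 1) - 2*log(cos(v(y)/4) + 1) = C1


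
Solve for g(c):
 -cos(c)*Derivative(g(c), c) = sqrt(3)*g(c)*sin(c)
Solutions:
 g(c) = C1*cos(c)^(sqrt(3))


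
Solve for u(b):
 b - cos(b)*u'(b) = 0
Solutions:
 u(b) = C1 + Integral(b/cos(b), b)


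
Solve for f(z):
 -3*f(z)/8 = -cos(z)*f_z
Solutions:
 f(z) = C1*(sin(z) + 1)^(3/16)/(sin(z) - 1)^(3/16)


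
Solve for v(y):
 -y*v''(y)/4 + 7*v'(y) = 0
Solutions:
 v(y) = C1 + C2*y^29


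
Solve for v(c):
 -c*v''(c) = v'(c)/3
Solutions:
 v(c) = C1 + C2*c^(2/3)


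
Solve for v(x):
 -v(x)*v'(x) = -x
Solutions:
 v(x) = -sqrt(C1 + x^2)
 v(x) = sqrt(C1 + x^2)


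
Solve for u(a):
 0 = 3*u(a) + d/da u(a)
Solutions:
 u(a) = C1*exp(-3*a)


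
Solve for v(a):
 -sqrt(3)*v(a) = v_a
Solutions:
 v(a) = C1*exp(-sqrt(3)*a)


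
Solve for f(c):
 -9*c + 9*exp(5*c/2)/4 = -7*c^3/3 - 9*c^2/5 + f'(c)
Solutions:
 f(c) = C1 + 7*c^4/12 + 3*c^3/5 - 9*c^2/2 + 9*exp(5*c/2)/10


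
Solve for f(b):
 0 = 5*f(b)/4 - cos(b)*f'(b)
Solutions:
 f(b) = C1*(sin(b) + 1)^(5/8)/(sin(b) - 1)^(5/8)


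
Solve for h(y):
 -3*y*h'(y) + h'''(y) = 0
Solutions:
 h(y) = C1 + Integral(C2*airyai(3^(1/3)*y) + C3*airybi(3^(1/3)*y), y)


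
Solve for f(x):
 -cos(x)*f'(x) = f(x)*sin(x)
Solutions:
 f(x) = C1*cos(x)


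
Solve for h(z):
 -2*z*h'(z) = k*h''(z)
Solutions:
 h(z) = C1 + C2*sqrt(k)*erf(z*sqrt(1/k))


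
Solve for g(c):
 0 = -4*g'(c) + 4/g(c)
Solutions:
 g(c) = -sqrt(C1 + 2*c)
 g(c) = sqrt(C1 + 2*c)


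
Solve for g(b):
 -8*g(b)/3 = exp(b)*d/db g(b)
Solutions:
 g(b) = C1*exp(8*exp(-b)/3)


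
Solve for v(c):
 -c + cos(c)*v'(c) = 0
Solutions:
 v(c) = C1 + Integral(c/cos(c), c)


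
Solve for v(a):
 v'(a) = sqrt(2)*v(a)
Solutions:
 v(a) = C1*exp(sqrt(2)*a)
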